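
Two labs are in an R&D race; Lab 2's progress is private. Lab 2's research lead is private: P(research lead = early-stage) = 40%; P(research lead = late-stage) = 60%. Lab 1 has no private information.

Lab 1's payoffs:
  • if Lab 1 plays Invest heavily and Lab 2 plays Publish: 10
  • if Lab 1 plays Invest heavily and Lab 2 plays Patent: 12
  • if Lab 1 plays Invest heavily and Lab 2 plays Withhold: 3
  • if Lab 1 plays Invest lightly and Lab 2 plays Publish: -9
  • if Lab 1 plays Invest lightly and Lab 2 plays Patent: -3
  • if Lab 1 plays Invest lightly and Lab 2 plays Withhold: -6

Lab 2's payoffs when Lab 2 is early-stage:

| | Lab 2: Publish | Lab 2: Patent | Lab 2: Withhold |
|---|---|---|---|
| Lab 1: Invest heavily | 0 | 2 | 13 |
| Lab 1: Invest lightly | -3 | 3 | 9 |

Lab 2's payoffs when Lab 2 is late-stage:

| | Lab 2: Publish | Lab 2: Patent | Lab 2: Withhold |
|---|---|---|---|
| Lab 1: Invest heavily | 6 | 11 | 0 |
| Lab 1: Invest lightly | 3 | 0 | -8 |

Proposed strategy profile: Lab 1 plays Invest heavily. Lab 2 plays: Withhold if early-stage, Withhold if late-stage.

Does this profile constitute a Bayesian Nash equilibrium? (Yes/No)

Lab 1 plays Invest heavily: E[Invest heavily] = 0.4·(3) + 0.6·(3) = 3; E[Invest lightly] = -6. Best-responding. ✓
Lab 2 (research lead early-stage), facing Invest heavily: Publish gives 0, Patent gives 2, Withhold gives 13. Proposed Withhold is best. ✓
Lab 2 (research lead late-stage), facing Invest heavily: Publish gives 6, Patent gives 11, Withhold gives 0. Proposed Withhold is not best — profitable deviation exists. ✗

No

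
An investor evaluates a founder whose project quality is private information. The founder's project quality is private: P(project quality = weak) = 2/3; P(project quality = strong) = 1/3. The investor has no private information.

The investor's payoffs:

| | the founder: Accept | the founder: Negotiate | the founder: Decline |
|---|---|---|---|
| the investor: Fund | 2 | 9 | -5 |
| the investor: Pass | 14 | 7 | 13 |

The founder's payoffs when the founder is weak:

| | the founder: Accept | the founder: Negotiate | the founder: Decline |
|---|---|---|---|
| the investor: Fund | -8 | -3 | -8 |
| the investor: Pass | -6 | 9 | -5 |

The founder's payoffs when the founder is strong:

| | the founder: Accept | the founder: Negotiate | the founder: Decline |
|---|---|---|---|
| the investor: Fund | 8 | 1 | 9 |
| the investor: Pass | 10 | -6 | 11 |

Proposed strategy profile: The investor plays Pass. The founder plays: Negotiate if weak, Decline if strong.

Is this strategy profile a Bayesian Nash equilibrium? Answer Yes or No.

The investor plays Pass: E[Pass] = 2/3·(7) + 1/3·(13) = 9; E[Fund] = 13/3. Best-responding. ✓
The founder (project quality weak), facing Pass: Accept gives -6, Negotiate gives 9, Decline gives -5. Proposed Negotiate is best. ✓
The founder (project quality strong), facing Pass: Accept gives 10, Negotiate gives -6, Decline gives 11. Proposed Decline is best. ✓

Yes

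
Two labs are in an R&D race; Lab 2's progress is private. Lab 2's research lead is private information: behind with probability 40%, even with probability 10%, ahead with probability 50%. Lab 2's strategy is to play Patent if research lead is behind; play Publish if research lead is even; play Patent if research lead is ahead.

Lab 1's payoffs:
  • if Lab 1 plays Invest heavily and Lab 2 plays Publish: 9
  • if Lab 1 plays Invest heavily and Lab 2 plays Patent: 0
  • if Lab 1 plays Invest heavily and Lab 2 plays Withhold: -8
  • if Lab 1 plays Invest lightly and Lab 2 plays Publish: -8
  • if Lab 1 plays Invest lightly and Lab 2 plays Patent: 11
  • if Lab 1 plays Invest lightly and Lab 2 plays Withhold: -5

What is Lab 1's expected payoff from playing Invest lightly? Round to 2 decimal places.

9.10

E[Invest lightly] = 0.4·11 + 0.1·(-8) + 0.5·11 = 4.4 + (-0.8) + 5.5 = 9.1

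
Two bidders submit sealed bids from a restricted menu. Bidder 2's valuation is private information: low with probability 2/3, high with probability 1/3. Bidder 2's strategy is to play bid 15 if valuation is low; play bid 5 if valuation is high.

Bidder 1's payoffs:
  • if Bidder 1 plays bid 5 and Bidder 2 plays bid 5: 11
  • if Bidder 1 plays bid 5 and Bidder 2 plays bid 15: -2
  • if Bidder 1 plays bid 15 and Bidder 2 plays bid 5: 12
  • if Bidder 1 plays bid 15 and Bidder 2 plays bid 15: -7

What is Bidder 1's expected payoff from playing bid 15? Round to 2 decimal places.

-0.67

E[bid 15] = 2/3·(-7) + 1/3·12 = (-14/3) + 4 = -2/3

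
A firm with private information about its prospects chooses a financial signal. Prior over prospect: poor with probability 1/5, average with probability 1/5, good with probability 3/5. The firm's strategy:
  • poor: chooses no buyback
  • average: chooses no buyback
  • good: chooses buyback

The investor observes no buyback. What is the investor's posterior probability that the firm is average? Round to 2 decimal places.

P(no buyback) = (1/5)·1 + (1/5)·1 + (3/5)·0 = 2/5
P(average | no buyback) = ((1/5)·1) / (2/5) = (1/5) / (2/5) = 1/2

0.50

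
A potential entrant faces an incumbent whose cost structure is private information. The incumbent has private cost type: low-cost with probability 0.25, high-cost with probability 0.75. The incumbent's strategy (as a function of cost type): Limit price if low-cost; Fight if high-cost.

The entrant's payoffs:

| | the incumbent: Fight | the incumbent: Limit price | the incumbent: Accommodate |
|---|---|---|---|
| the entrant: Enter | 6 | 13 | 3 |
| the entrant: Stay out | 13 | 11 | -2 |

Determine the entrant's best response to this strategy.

Stay out

E[Enter] = 0.25·(13) + 0.75·(6) = 7.75
E[Stay out] = 0.25·(11) + 0.75·(13) = 12.5
Best response: Stay out (12.5 is the largest).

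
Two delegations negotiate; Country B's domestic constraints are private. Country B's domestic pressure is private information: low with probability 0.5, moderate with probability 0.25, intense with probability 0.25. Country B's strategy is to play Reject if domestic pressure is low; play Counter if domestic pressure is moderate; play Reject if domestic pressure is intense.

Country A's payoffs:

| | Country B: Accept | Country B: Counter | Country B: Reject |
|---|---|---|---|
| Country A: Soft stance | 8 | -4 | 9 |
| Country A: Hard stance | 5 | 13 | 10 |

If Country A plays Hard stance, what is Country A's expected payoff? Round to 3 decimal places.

10.750

E[Hard stance] = 0.5·10 + 0.25·13 + 0.25·10 = 5 + 3.25 + 2.5 = 10.75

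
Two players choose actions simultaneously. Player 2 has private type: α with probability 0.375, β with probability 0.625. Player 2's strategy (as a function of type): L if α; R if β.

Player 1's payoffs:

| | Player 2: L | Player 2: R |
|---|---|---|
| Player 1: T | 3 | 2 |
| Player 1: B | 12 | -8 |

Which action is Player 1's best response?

T

Compute Player 1's expected payoff for each action, taking the expectation over Player 2's type.
E[T] = 0.375·(3) + 0.625·(2) = 2.375
E[B] = 0.375·(12) + 0.625·(-8) = -0.5
Best response: T (2.375 is the largest).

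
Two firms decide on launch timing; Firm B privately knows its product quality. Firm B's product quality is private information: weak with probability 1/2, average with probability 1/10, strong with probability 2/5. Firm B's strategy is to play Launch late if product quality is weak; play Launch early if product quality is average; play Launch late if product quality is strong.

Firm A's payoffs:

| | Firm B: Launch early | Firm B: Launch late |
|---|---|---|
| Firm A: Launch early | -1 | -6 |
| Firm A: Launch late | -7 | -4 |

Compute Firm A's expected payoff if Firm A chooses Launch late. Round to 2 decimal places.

-4.30

E[Launch late] = 1/2·(-4) + 1/10·(-7) + 2/5·(-4) = (-2) + (-7/10) + (-8/5) = -43/10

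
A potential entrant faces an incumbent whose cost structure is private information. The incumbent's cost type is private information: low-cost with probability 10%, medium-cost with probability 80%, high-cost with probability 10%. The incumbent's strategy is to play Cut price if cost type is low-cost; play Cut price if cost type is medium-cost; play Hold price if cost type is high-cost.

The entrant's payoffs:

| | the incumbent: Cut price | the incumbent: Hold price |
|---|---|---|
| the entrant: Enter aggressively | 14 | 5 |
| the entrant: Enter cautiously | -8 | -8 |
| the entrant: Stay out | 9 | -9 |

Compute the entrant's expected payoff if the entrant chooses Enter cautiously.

-8

E[Enter cautiously] = 0.1·(-8) + 0.8·(-8) + 0.1·(-8) = (-0.8) + (-6.4) + (-0.8) = -8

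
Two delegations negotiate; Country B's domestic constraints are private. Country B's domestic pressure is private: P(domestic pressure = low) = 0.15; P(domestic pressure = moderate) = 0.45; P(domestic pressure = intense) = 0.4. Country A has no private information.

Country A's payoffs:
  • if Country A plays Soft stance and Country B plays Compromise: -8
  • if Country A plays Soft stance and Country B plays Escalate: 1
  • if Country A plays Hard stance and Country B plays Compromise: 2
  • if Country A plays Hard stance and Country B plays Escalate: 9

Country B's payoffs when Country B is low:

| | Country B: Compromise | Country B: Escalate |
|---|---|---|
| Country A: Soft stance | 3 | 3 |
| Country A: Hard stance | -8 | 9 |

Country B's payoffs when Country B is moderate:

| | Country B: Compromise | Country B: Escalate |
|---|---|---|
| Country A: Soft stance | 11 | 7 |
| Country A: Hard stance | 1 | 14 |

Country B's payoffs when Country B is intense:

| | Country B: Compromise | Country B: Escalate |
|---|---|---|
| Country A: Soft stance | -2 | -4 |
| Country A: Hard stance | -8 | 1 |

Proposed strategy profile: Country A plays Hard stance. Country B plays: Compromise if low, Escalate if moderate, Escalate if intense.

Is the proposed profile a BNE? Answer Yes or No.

No

A profile is a BNE iff every type of every player is best-responding given beliefs about the other side.
Country A plays Hard stance: E[Hard stance] = 0.15·(2) + 0.45·(9) + 0.4·(9) = 7.95; E[Soft stance] = -0.35. Best-responding. ✓
Country B (domestic pressure low), facing Hard stance: Compromise gives -8, Escalate gives 9. Proposed Compromise is not best — profitable deviation exists. ✗
Country B (domestic pressure moderate), facing Hard stance: Compromise gives 1, Escalate gives 14. Proposed Escalate is best. ✓
Country B (domestic pressure intense), facing Hard stance: Compromise gives -8, Escalate gives 1. Proposed Escalate is best. ✓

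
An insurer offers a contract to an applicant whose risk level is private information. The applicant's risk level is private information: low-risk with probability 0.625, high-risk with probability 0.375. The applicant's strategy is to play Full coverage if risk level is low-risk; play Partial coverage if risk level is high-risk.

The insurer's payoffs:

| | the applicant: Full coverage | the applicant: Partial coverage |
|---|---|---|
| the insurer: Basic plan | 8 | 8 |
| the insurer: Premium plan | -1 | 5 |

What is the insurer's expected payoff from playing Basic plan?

Take the expectation over the applicant's risk level, weighting each type's action by its prior probability.
E[Basic plan] = 0.625·8 + 0.375·8 = 5 + 3 = 8

8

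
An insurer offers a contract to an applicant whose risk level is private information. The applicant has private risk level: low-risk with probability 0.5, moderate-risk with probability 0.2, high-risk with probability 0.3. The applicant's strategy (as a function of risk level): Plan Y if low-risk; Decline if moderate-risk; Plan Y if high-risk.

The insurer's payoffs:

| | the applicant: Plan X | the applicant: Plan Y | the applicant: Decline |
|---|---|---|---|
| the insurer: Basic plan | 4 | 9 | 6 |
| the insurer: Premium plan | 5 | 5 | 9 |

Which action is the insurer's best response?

Basic plan

E[Basic plan] = 0.5·(9) + 0.2·(6) + 0.3·(9) = 8.4
E[Premium plan] = 0.5·(5) + 0.2·(9) + 0.3·(5) = 5.8
Best response: Basic plan (8.4 is the largest).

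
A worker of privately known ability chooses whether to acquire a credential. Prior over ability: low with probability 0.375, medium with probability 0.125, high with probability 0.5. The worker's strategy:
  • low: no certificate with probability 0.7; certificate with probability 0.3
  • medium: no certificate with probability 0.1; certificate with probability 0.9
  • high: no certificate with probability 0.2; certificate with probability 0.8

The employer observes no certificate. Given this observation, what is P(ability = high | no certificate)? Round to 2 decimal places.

P(no certificate) = 0.375·0.7 + 0.125·0.1 + 0.5·0.2 = 0.375
P(high | no certificate) = (0.5·0.2) / 0.375 = 0.1 / 0.375 = 0.266667

0.27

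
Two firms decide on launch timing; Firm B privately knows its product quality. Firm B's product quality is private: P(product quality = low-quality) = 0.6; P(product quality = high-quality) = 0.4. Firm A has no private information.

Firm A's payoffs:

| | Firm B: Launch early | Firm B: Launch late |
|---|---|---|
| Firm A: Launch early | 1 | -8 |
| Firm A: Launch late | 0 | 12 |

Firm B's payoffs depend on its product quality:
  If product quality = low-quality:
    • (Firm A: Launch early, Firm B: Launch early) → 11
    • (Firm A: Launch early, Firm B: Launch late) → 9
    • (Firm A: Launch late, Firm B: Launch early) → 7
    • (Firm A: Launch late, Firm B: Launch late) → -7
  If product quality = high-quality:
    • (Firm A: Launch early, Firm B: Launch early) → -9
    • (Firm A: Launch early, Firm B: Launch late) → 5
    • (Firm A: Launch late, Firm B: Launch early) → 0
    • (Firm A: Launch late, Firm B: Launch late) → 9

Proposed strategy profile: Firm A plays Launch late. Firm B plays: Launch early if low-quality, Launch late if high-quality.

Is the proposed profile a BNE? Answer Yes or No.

Yes

Firm A plays Launch late: E[Launch late] = 0.6·(0) + 0.4·(12) = 4.8; E[Launch early] = -2.6. Best-responding. ✓
Firm B (product quality low-quality), facing Launch late: Launch early gives 7, Launch late gives -7. Proposed Launch early is best. ✓
Firm B (product quality high-quality), facing Launch late: Launch early gives 0, Launch late gives 9. Proposed Launch late is best. ✓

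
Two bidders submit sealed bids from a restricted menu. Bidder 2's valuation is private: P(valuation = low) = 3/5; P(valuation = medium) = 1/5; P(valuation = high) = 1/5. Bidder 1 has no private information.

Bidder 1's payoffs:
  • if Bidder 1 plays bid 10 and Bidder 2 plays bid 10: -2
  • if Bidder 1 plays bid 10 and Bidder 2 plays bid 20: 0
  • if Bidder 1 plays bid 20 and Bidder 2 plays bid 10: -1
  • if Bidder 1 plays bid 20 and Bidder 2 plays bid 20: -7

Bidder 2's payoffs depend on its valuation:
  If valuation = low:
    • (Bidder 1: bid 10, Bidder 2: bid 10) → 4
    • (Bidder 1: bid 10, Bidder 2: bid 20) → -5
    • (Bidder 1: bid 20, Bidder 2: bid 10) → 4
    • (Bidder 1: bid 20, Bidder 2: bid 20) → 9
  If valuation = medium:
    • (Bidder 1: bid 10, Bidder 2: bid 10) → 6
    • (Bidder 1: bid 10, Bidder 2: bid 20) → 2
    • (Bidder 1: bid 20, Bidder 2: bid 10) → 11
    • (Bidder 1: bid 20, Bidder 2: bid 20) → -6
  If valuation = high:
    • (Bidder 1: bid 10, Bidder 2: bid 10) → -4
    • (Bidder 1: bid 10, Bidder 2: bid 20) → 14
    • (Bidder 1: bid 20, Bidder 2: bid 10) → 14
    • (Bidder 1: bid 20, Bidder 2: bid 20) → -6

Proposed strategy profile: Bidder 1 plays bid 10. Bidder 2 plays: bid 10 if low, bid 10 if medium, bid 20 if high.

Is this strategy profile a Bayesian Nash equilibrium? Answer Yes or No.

Yes

Bidder 1 plays bid 10: E[bid 10] = 3/5·(-2) + 1/5·(-2) + 1/5·(0) = -8/5; E[bid 20] = -11/5. Best-responding. ✓
Bidder 2 (valuation low), facing bid 10: bid 10 gives 4, bid 20 gives -5. Proposed bid 10 is best. ✓
Bidder 2 (valuation medium), facing bid 10: bid 10 gives 6, bid 20 gives 2. Proposed bid 10 is best. ✓
Bidder 2 (valuation high), facing bid 10: bid 10 gives -4, bid 20 gives 14. Proposed bid 20 is best. ✓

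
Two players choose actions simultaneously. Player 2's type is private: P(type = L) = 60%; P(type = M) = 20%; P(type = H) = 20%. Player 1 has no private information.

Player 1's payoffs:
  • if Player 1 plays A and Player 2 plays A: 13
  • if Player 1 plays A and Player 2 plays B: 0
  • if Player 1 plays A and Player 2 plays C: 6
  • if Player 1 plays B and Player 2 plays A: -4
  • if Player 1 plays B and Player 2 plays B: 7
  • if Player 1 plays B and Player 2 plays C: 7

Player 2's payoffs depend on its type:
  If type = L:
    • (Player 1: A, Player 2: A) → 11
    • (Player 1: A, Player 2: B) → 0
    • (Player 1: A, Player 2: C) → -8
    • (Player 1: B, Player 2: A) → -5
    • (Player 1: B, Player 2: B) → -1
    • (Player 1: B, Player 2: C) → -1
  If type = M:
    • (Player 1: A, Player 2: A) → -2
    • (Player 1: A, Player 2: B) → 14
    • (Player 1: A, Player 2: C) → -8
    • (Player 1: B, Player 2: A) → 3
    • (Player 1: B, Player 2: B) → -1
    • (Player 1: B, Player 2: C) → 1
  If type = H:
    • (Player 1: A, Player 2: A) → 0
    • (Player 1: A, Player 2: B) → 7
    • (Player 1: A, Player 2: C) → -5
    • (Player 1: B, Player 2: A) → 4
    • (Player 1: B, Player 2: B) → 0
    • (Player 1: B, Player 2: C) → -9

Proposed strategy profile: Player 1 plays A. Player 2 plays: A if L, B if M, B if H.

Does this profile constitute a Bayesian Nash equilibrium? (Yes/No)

A profile is a BNE iff every type of every player is best-responding given beliefs about the other side.
Player 1 plays A: E[A] = 0.6·(13) + 0.2·(0) + 0.2·(0) = 7.8; E[B] = 0.4. Best-responding. ✓
Player 2 (type L), facing A: A gives 11, B gives 0, C gives -8. Proposed A is best. ✓
Player 2 (type M), facing A: A gives -2, B gives 14, C gives -8. Proposed B is best. ✓
Player 2 (type H), facing A: A gives 0, B gives 7, C gives -5. Proposed B is best. ✓

Yes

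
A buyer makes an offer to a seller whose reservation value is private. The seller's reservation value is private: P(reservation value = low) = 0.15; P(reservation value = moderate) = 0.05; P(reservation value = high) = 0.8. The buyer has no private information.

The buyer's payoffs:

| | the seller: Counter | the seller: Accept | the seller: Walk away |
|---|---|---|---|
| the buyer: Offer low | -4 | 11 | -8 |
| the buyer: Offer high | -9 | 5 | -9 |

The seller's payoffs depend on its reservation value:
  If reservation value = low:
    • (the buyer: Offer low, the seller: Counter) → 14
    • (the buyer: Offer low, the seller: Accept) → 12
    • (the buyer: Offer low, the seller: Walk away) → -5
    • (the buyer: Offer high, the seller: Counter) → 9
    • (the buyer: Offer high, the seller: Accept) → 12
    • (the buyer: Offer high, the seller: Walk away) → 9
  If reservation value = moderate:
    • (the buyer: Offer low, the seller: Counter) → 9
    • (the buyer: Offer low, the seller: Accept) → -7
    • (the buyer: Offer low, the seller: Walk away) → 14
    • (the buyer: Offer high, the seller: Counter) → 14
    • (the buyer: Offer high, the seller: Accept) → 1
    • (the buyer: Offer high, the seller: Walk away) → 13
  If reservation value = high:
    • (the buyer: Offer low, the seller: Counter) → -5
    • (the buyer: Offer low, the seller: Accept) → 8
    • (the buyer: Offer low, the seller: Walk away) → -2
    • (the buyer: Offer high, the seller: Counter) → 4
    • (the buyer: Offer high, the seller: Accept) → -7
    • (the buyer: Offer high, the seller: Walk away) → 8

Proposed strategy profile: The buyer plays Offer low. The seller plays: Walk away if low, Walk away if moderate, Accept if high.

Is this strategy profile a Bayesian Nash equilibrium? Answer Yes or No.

A profile is a BNE iff every type of every player is best-responding given beliefs about the other side.
The buyer plays Offer low: E[Offer low] = 0.15·(-8) + 0.05·(-8) + 0.8·(11) = 7.2; E[Offer high] = 2.2. Best-responding. ✓
The seller (reservation value low), facing Offer low: Counter gives 14, Accept gives 12, Walk away gives -5. Proposed Walk away is not best — profitable deviation exists. ✗
The seller (reservation value moderate), facing Offer low: Counter gives 9, Accept gives -7, Walk away gives 14. Proposed Walk away is best. ✓
The seller (reservation value high), facing Offer low: Counter gives -5, Accept gives 8, Walk away gives -2. Proposed Accept is best. ✓

No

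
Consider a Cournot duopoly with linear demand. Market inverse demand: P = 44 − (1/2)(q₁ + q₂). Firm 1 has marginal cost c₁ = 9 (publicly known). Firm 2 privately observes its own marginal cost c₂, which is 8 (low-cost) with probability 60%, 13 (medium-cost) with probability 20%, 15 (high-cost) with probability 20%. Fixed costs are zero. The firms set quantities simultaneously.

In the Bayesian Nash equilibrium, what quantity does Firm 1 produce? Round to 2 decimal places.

24.27

Type-c best response for Firm 2: q₂(c) = (44 − c) − q₁/2.
Firm 1 maximizes expected profit; its first-order condition is 44 − q₁ − (1/2)E[q₂] − 9 = 0.
Substituting E[q₂] and solving: E[c₂] = 10.4, so q₁ = (44 − 2·9 + 10.4)/(3/2) = 24.2667.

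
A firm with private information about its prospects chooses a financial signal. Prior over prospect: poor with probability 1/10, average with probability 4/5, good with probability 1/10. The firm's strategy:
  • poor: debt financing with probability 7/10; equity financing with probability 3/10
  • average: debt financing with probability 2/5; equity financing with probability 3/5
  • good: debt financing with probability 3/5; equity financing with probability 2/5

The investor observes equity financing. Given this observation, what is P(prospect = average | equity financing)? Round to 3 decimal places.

0.873

P(equity financing) = (1/10)·(3/10) + (4/5)·(3/5) + (1/10)·(2/5) = 11/20
P(average | equity financing) = ((4/5)·(3/5)) / (11/20) = (12/25) / (11/20) = 48/55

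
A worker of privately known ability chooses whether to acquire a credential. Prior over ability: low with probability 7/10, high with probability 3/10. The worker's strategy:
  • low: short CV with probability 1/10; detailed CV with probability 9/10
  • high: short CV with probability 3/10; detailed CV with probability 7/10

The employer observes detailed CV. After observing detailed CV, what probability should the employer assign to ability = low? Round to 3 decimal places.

Apply Bayes' rule using the sender's strategy as the likelihood.
P(detailed CV) = (7/10)·(9/10) + (3/10)·(7/10) = 21/25
P(low | detailed CV) = ((7/10)·(9/10)) / (21/25) = (63/100) / (21/25) = 3/4

0.750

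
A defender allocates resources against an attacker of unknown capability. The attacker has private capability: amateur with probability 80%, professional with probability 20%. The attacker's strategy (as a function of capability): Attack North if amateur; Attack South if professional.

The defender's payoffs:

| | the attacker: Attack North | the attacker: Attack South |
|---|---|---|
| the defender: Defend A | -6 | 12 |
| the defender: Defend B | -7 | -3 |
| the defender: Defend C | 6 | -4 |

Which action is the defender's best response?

Defend C

E[Defend A] = 0.8·(-6) + 0.2·(12) = -2.4
E[Defend B] = 0.8·(-7) + 0.2·(-3) = -6.2
E[Defend C] = 0.8·(6) + 0.2·(-4) = 4
Best response: Defend C (4 is the largest).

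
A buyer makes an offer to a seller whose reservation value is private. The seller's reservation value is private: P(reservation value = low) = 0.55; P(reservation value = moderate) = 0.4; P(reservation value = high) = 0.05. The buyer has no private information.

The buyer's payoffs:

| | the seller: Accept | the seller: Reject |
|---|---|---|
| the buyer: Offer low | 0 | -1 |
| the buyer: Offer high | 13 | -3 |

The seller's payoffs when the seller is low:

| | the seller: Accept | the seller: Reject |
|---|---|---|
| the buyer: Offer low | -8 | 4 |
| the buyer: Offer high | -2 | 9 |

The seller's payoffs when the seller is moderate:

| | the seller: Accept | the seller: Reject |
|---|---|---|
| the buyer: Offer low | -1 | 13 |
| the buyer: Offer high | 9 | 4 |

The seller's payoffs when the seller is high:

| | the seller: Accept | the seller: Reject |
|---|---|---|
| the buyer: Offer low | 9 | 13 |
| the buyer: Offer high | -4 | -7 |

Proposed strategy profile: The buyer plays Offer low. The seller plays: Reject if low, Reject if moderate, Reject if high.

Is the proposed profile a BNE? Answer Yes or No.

A profile is a BNE iff every type of every player is best-responding given beliefs about the other side.
The buyer plays Offer low: E[Offer low] = 0.55·(-1) + 0.4·(-1) + 0.05·(-1) = -1; E[Offer high] = -3. Best-responding. ✓
The seller (reservation value low), facing Offer low: Accept gives -8, Reject gives 4. Proposed Reject is best. ✓
The seller (reservation value moderate), facing Offer low: Accept gives -1, Reject gives 13. Proposed Reject is best. ✓
The seller (reservation value high), facing Offer low: Accept gives 9, Reject gives 13. Proposed Reject is best. ✓

Yes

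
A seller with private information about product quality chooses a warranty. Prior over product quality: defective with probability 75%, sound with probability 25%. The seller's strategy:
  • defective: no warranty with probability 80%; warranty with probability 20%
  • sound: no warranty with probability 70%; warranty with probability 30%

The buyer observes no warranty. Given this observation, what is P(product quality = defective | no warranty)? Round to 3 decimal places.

0.774

P(no warranty) = 0.75·0.8 + 0.25·0.7 = 0.775
P(defective | no warranty) = (0.75·0.8) / 0.775 = 0.6 / 0.775 = 0.774194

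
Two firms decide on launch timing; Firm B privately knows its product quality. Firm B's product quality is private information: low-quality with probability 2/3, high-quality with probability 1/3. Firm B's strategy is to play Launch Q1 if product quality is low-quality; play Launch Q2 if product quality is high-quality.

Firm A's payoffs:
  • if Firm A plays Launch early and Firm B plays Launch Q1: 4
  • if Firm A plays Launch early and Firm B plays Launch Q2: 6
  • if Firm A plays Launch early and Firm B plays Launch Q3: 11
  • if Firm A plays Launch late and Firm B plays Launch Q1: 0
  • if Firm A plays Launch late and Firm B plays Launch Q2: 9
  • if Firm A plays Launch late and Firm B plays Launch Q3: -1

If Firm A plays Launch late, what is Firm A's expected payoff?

E[Launch late] = 2/3·0 + 1/3·9 = 0 + 3 = 3

3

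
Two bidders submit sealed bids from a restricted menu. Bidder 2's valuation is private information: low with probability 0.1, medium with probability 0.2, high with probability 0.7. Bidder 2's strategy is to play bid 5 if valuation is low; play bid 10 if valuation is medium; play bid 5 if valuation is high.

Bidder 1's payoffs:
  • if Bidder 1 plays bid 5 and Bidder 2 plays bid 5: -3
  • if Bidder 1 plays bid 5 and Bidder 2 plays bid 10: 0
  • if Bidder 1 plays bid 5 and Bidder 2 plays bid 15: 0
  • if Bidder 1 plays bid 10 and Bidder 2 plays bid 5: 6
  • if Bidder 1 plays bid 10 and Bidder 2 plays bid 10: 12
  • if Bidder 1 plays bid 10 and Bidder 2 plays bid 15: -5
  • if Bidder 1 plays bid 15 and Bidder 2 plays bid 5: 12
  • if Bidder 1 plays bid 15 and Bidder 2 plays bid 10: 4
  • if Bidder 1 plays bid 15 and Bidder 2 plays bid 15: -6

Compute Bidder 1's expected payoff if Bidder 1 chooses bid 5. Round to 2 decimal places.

-2.40

E[bid 5] = 0.1·(-3) + 0.2·0 + 0.7·(-3) = (-0.3) + 0 + (-2.1) = -2.4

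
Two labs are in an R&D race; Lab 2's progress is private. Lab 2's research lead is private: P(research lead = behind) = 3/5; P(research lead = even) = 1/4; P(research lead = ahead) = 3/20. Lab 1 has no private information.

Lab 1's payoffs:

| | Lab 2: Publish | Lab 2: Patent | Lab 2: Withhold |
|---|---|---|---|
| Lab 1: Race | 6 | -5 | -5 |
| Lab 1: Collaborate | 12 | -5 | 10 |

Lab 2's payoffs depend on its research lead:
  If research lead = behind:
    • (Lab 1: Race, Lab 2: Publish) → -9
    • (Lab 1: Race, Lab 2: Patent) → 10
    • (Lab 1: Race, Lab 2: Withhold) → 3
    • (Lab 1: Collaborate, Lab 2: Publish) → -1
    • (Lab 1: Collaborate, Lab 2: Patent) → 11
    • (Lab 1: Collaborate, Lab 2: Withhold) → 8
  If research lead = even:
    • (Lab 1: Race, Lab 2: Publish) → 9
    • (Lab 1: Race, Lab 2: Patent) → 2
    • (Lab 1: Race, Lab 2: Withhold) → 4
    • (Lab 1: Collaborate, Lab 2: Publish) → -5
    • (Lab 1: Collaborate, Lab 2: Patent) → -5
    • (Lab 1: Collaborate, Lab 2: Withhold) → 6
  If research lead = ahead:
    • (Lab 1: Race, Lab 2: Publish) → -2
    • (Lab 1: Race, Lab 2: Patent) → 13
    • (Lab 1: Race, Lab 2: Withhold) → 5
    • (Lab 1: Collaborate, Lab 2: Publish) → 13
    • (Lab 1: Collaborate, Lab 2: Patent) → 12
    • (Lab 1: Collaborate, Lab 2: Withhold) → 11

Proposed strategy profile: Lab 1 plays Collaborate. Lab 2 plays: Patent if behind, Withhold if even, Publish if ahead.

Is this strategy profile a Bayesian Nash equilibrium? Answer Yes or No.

Yes

Lab 1 plays Collaborate: E[Collaborate] = 3/5·(-5) + 1/4·(10) + 3/20·(12) = 13/10; E[Race] = -67/20. Best-responding. ✓
Lab 2 (research lead behind), facing Collaborate: Publish gives -1, Patent gives 11, Withhold gives 8. Proposed Patent is best. ✓
Lab 2 (research lead even), facing Collaborate: Publish gives -5, Patent gives -5, Withhold gives 6. Proposed Withhold is best. ✓
Lab 2 (research lead ahead), facing Collaborate: Publish gives 13, Patent gives 12, Withhold gives 11. Proposed Publish is best. ✓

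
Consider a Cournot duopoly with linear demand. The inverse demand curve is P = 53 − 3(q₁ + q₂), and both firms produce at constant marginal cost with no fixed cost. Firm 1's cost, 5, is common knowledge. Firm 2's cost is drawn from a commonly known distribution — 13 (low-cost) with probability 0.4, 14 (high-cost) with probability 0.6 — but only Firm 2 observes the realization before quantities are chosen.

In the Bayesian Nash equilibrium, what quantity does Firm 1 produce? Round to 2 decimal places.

6.29

Each type of Firm 2 best-responds to q₁; Firm 1 best-responds to the expected q₂ over Firm 2's types.
Firm 2 with cost c maximizes (53 − 3(q₁+q₂) − c)·q₂, giving q₂(c) = (53 − c − 3q₁)/6.
E[c₂] = 0.4·13 + 0.6·14 = 13.6
Firm 1's FOC against E[q₂] yields q₁ = (53 − 2·5 + E[c₂])/9 = (53 − 10 + 13.6)/9 = 6.28889.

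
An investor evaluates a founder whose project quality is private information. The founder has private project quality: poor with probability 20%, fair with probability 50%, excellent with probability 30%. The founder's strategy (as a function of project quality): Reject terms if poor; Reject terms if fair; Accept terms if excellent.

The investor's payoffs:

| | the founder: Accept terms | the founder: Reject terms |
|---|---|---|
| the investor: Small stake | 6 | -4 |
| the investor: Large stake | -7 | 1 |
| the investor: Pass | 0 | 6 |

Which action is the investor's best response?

E[Small stake] = 0.2·(-4) + 0.5·(-4) + 0.3·(6) = -1
E[Large stake] = 0.2·(1) + 0.5·(1) + 0.3·(-7) = -1.4
E[Pass] = 0.2·(6) + 0.5·(6) + 0.3·(0) = 4.2
Best response: Pass (4.2 is the largest).

Pass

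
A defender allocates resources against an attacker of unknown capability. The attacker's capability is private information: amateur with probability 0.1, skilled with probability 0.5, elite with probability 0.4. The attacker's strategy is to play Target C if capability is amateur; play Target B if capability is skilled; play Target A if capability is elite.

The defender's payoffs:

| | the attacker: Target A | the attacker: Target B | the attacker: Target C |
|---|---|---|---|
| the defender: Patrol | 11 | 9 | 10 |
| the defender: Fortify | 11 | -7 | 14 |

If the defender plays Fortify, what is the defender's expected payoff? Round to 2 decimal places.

E[Fortify] = 0.1·14 + 0.5·(-7) + 0.4·11 = 1.4 + (-3.5) + 4.4 = 2.3

2.30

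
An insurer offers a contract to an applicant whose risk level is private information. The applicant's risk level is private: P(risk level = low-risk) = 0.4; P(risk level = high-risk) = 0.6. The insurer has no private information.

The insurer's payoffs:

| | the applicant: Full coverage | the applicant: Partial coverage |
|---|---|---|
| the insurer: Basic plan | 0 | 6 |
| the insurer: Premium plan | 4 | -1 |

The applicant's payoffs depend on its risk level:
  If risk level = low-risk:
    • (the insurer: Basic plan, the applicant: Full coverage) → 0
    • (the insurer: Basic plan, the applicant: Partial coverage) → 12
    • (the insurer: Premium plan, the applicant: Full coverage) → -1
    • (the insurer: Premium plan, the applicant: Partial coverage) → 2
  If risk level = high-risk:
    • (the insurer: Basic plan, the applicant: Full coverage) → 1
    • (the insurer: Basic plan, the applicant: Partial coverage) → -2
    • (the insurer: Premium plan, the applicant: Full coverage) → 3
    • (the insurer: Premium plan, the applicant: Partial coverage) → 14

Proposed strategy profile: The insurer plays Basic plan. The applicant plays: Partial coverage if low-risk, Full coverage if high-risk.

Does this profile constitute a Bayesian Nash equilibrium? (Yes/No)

A profile is a BNE iff every type of every player is best-responding given beliefs about the other side.
The insurer plays Basic plan: E[Basic plan] = 0.4·(6) + 0.6·(0) = 2.4; E[Premium plan] = 2. Best-responding. ✓
The applicant (risk level low-risk), facing Basic plan: Full coverage gives 0, Partial coverage gives 12. Proposed Partial coverage is best. ✓
The applicant (risk level high-risk), facing Basic plan: Full coverage gives 1, Partial coverage gives -2. Proposed Full coverage is best. ✓

Yes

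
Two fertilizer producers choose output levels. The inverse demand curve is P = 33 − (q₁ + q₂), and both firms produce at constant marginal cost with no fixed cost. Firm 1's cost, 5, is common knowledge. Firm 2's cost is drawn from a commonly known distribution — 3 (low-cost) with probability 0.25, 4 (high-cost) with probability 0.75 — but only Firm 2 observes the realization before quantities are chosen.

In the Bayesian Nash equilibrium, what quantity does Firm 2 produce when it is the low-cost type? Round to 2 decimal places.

10.54

Each type of Firm 2 best-responds to q₁; Firm 1 best-responds to the expected q₂ over Firm 2's types.
Firm 2 with cost c maximizes (33 − (q₁+q₂) − c)·q₂, giving q₂(c) = (33 − c − q₁)/2.
E[c₂] = 0.25·3 + 0.75·4 = 3.75
Firm 1's FOC against E[q₂] yields q₁ = (33 − 2·5 + E[c₂])/3 = (33 − 10 + 3.75)/3 = 8.91667.
q₂(low-cost) = (33 − 3 − 8.91667)/2 = 10.5417.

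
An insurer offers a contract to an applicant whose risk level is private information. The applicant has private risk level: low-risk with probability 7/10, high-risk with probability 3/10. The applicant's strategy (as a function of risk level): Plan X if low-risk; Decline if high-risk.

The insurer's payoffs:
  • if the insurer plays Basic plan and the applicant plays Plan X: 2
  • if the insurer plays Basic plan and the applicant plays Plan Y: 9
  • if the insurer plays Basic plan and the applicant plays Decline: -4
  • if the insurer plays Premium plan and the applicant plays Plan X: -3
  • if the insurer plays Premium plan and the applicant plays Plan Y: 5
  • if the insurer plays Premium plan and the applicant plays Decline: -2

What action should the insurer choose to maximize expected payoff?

Basic plan

E[Basic plan] = 7/10·(2) + 3/10·(-4) = 1/5
E[Premium plan] = 7/10·(-3) + 3/10·(-2) = -27/10
Best response: Basic plan (1/5 is the largest).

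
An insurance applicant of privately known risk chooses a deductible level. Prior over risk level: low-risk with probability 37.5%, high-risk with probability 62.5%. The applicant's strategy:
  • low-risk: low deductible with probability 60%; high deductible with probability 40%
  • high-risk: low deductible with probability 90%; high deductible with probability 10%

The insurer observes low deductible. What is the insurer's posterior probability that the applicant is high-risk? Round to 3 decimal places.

Apply Bayes' rule using the sender's strategy as the likelihood.
P(low deductible) = 0.375·0.6 + 0.625·0.9 = 0.7875
P(high-risk | low deductible) = (0.625·0.9) / 0.7875 = 0.5625 / 0.7875 = 0.714286

0.714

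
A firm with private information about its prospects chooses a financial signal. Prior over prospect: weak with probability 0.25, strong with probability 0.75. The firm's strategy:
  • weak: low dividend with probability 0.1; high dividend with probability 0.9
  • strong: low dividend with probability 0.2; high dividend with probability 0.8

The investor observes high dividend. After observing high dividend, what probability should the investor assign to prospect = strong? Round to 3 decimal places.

0.727

P(high dividend) = 0.25·0.9 + 0.75·0.8 = 0.825
P(strong | high dividend) = (0.75·0.8) / 0.825 = 0.6 / 0.825 = 0.727273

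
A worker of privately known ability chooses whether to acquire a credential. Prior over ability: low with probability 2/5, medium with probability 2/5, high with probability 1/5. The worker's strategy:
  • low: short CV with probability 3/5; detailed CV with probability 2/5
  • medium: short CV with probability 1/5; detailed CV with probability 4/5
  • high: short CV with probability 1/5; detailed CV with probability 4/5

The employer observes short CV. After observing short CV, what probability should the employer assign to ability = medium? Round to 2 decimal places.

0.22

P(short CV) = (2/5)·(3/5) + (2/5)·(1/5) + (1/5)·(1/5) = 9/25
P(medium | short CV) = ((2/5)·(1/5)) / (9/25) = (2/25) / (9/25) = 2/9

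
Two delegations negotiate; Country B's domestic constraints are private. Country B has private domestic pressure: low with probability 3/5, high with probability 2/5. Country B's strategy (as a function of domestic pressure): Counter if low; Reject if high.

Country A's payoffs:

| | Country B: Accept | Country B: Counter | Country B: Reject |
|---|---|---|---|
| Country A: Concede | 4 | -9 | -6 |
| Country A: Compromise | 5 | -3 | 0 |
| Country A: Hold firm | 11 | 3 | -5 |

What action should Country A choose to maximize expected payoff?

E[Concede] = 3/5·(-9) + 2/5·(-6) = -39/5
E[Compromise] = 3/5·(-3) + 2/5·(0) = -9/5
E[Hold firm] = 3/5·(3) + 2/5·(-5) = -1/5
Best response: Hold firm (-1/5 is the largest).

Hold firm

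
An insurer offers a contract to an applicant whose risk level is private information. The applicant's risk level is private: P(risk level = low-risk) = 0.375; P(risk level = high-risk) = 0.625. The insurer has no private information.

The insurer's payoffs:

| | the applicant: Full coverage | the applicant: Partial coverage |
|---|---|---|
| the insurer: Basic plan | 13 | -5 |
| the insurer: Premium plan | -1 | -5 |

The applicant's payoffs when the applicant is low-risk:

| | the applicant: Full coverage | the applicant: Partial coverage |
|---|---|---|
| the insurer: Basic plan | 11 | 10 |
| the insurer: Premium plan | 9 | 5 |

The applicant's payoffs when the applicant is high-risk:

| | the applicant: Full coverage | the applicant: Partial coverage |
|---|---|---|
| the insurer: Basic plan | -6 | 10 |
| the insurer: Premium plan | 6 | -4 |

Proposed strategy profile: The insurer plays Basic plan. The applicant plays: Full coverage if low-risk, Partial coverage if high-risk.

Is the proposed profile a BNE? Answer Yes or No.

The insurer plays Basic plan: E[Basic plan] = 0.375·(13) + 0.625·(-5) = 1.75; E[Premium plan] = -3.5. Best-responding. ✓
The applicant (risk level low-risk), facing Basic plan: Full coverage gives 11, Partial coverage gives 10. Proposed Full coverage is best. ✓
The applicant (risk level high-risk), facing Basic plan: Full coverage gives -6, Partial coverage gives 10. Proposed Partial coverage is best. ✓

Yes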